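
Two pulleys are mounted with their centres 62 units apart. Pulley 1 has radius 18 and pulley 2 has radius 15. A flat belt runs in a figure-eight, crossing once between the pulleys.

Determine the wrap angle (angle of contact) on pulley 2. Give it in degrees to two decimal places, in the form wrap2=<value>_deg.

crossed belt: β = asin((r1+r2)/C) = asin(33/62) = 32.1582°
wrap1 = wrap2 = π + 2β = 244.3163°

wrap2=244.32_deg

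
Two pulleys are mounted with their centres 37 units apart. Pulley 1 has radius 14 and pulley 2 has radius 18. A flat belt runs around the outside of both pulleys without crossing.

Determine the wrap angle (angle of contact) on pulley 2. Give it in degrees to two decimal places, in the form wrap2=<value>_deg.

open belt: β = asin((r2−r1)/C) = asin(4/37) = 6.2063°
wrap1 = π − 2β = 167.5875°
wrap2 = π + 2β = 192.4125°

wrap2=192.41_deg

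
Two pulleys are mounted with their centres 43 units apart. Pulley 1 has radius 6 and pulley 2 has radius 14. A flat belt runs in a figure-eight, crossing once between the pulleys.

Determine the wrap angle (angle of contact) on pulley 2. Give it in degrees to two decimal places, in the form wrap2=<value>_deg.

wrap2=235.44_deg

crossed belt: β = asin((r1+r2)/C) = asin(20/43) = 27.7177°
wrap1 = wrap2 = π + 2β = 235.4355°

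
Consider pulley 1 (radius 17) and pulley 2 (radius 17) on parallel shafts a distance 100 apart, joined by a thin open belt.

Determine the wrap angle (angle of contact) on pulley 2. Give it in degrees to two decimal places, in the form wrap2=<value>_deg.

wrap2=180.00_deg

open belt: β = asin((r2−r1)/C) = asin(0/100) = 0.0000°
wrap1 = π − 2β = 180.0000°
wrap2 = π + 2β = 180.0000°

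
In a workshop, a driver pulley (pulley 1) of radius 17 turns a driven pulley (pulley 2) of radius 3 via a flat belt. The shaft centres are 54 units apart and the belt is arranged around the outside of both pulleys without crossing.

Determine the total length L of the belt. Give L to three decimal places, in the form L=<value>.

open belt: β = asin((r2−r1)/C) = asin(-14/54) = -15.0261°
wrap1 = π − 2β = 210.0522°
wrap2 = π + 2β = 149.9478°
tangent length = C·cosβ = 52.1536
L = r1·wrap1 + r2·wrap2 + 2·C·cosβ = 17·3.6661 + 3·2.6171 + 2·52.1536 = 174.4822

L=174.482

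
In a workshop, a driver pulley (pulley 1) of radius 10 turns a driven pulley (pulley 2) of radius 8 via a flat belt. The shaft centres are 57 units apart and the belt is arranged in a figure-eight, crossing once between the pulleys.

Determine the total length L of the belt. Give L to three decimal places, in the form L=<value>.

crossed belt: β = asin((r1+r2)/C) = asin(18/57) = 18.4085°
wrap1 = wrap2 = π + 2β = 216.8170°
tangent length = C·cosβ = 54.0833
L = (r1+r2)·wrap + 2·C·cosβ = 18·3.7842 + 2·54.0833 = 176.2816

L=176.282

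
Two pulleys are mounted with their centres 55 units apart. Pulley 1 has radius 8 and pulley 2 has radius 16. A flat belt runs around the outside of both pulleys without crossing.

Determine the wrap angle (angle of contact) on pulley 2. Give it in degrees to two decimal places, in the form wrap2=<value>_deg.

wrap2=196.73_deg

open belt: β = asin((r2−r1)/C) = asin(8/55) = 8.3636°
wrap1 = π − 2β = 163.2728°
wrap2 = π + 2β = 196.7272°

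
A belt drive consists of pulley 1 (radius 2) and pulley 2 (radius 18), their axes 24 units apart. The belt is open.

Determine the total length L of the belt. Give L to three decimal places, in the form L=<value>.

L=121.960

open belt: β = asin((r2−r1)/C) = asin(16/24) = 41.8103°
wrap1 = π − 2β = 96.3794°
wrap2 = π + 2β = 263.6206°
tangent length = C·cosβ = 17.8885
L = r1·wrap1 + r2·wrap2 + 2·C·cosβ = 2·1.6821 + 18·4.6010 + 2·17.8885 = 121.9602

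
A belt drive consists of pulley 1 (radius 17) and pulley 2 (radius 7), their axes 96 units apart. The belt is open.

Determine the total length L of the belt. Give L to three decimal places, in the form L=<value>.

open belt: β = asin((r2−r1)/C) = asin(-10/96) = -5.9792°
wrap1 = π − 2β = 191.9583°
wrap2 = π + 2β = 168.0417°
tangent length = C·cosβ = 95.4777
L = r1·wrap1 + r2·wrap2 + 2·C·cosβ = 17·3.3503 + 7·2.9329 + 2·95.4777 = 268.4408

L=268.441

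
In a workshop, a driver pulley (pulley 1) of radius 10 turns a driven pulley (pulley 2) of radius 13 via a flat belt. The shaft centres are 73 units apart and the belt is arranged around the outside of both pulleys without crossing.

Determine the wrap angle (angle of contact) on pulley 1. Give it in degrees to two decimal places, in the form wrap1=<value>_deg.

open belt: β = asin((r2−r1)/C) = asin(3/73) = 2.3553°
wrap1 = π − 2β = 175.2894°
wrap2 = π + 2β = 184.7106°

wrap1=175.29_deg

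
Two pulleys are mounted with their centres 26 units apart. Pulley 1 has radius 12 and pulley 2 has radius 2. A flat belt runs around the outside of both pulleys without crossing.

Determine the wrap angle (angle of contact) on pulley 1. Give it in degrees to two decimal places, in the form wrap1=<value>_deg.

open belt: β = asin((r2−r1)/C) = asin(-10/26) = -22.6199°
wrap1 = π − 2β = 225.2397°
wrap2 = π + 2β = 134.7603°

wrap1=225.24_deg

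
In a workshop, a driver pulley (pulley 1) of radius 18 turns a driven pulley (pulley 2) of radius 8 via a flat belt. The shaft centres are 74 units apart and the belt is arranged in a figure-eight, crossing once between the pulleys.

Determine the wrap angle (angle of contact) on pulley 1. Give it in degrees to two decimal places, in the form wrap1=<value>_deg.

crossed belt: β = asin((r1+r2)/C) = asin(26/74) = 20.5700°
wrap1 = wrap2 = π + 2β = 221.1400°

wrap1=221.14_deg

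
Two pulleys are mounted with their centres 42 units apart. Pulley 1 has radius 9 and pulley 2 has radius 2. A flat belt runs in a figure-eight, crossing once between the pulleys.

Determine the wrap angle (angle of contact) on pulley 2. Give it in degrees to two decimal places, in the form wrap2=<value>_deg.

crossed belt: β = asin((r1+r2)/C) = asin(11/42) = 15.1831°
wrap1 = wrap2 = π + 2β = 210.3662°

wrap2=210.37_deg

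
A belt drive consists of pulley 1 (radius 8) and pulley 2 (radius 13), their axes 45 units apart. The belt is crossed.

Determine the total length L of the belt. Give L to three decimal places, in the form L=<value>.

crossed belt: β = asin((r1+r2)/C) = asin(21/45) = 27.8181°
wrap1 = wrap2 = π + 2β = 235.6363°
tangent length = C·cosβ = 39.7995
L = (r1+r2)·wrap + 2·C·cosβ = 21·4.1126 + 2·39.7995 = 165.9642

L=165.964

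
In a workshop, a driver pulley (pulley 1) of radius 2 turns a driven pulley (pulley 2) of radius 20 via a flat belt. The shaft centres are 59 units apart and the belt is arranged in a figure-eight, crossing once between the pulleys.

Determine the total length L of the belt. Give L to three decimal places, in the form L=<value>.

crossed belt: β = asin((r1+r2)/C) = asin(22/59) = 21.8934°
wrap1 = wrap2 = π + 2β = 223.7869°
tangent length = C·cosβ = 54.7449
L = (r1+r2)·wrap + 2·C·cosβ = 22·3.9058 + 2·54.7449 = 195.4177

L=195.418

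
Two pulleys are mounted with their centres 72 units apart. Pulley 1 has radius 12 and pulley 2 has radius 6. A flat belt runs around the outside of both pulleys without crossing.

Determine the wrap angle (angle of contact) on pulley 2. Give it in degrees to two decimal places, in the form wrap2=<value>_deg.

open belt: β = asin((r2−r1)/C) = asin(-6/72) = -4.7802°
wrap1 = π − 2β = 189.5604°
wrap2 = π + 2β = 170.4396°

wrap2=170.44_deg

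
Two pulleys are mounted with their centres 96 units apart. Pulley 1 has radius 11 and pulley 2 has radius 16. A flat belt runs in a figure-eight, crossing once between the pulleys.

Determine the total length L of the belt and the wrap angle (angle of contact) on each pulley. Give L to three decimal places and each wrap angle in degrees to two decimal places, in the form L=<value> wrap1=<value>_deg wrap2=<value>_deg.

L=284.468 wrap1=212.67_deg wrap2=212.67_deg

crossed belt: β = asin((r1+r2)/C) = asin(27/96) = 16.3348°
wrap1 = wrap2 = π + 2β = 212.6696°
tangent length = C·cosβ = 92.1249
L = (r1+r2)·wrap + 2·C·cosβ = 27·3.7118 + 2·92.1249 = 284.4680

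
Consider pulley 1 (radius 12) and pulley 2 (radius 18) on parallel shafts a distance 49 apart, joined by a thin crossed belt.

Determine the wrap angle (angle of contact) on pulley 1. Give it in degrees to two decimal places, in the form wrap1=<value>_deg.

crossed belt: β = asin((r1+r2)/C) = asin(30/49) = 37.7520°
wrap1 = wrap2 = π + 2β = 255.5040°

wrap1=255.50_deg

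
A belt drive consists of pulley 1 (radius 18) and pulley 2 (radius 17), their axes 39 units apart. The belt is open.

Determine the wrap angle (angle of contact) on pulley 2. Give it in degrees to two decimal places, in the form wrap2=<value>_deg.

wrap2=177.06_deg

open belt: β = asin((r2−r1)/C) = asin(-1/39) = -1.4693°
wrap1 = π − 2β = 182.9386°
wrap2 = π + 2β = 177.0614°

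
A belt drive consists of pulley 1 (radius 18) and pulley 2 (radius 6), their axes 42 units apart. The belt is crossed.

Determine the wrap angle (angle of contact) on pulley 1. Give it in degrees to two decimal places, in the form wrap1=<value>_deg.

crossed belt: β = asin((r1+r2)/C) = asin(24/42) = 34.8499°
wrap1 = wrap2 = π + 2β = 249.6998°

wrap1=249.70_deg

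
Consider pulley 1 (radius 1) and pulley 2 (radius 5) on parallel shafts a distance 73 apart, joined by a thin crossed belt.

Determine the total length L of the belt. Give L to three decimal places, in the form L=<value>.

L=165.343

crossed belt: β = asin((r1+r2)/C) = asin(6/73) = 4.7146°
wrap1 = wrap2 = π + 2β = 189.4291°
tangent length = C·cosβ = 72.7530
L = (r1+r2)·wrap + 2·C·cosβ = 6·3.3062 + 2·72.7530 = 165.3430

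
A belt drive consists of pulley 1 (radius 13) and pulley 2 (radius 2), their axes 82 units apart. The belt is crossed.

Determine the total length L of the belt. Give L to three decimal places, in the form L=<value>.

crossed belt: β = asin((r1+r2)/C) = asin(15/82) = 10.5403°
wrap1 = wrap2 = π + 2β = 201.0806°
tangent length = C·cosβ = 80.6164
L = (r1+r2)·wrap + 2·C·cosβ = 15·3.5095 + 2·80.6164 = 213.8755

L=213.876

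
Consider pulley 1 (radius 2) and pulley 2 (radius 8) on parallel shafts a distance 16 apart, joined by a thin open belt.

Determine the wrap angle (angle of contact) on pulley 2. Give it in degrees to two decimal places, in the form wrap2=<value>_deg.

open belt: β = asin((r2−r1)/C) = asin(6/16) = 22.0243°
wrap1 = π − 2β = 135.9514°
wrap2 = π + 2β = 224.0486°

wrap2=224.05_deg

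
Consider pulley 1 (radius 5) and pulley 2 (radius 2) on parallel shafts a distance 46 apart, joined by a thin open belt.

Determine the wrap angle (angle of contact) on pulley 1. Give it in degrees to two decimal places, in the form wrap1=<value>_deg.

wrap1=187.48_deg

open belt: β = asin((r2−r1)/C) = asin(-3/46) = -3.7393°
wrap1 = π − 2β = 187.4787°
wrap2 = π + 2β = 172.5213°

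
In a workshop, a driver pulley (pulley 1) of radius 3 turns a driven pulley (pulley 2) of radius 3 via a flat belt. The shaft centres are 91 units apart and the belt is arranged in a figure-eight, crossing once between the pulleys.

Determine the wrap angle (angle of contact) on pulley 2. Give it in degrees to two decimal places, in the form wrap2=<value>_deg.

crossed belt: β = asin((r1+r2)/C) = asin(6/91) = 3.7805°
wrap1 = wrap2 = π + 2β = 187.5610°

wrap2=187.56_deg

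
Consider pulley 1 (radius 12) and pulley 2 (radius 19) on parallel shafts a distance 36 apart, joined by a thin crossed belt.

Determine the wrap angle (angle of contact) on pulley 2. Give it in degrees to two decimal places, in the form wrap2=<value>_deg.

wrap2=298.88_deg

crossed belt: β = asin((r1+r2)/C) = asin(31/36) = 59.4416°
wrap1 = wrap2 = π + 2β = 298.8831°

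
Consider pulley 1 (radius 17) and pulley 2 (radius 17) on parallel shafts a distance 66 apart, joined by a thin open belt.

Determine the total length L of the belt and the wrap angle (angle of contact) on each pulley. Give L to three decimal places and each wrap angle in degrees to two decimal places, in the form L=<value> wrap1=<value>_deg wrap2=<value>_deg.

open belt: β = asin((r2−r1)/C) = asin(0/66) = 0.0000°
wrap1 = π − 2β = 180.0000°
wrap2 = π + 2β = 180.0000°
tangent length = C·cosβ = 66.0000
L = r1·wrap1 + r2·wrap2 + 2·C·cosβ = 17·3.1416 + 17·3.1416 + 2·66.0000 = 238.8142

L=238.814 wrap1=180.00_deg wrap2=180.00_deg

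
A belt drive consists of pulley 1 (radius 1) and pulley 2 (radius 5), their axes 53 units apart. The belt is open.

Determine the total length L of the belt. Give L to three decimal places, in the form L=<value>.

L=125.152

open belt: β = asin((r2−r1)/C) = asin(4/53) = 4.3283°
wrap1 = π − 2β = 171.3433°
wrap2 = π + 2β = 188.6567°
tangent length = C·cosβ = 52.8488
L = r1·wrap1 + r2·wrap2 + 2·C·cosβ = 1·2.9905 + 5·3.2927 + 2·52.8488 = 125.1516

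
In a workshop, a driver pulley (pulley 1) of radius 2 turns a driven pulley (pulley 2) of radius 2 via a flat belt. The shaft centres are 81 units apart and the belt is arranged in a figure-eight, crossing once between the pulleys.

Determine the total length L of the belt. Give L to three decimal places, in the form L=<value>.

crossed belt: β = asin((r1+r2)/C) = asin(4/81) = 2.8306°
wrap1 = wrap2 = π + 2β = 185.6611°
tangent length = C·cosβ = 80.9012
L = (r1+r2)·wrap + 2·C·cosβ = 4·3.2404 + 2·80.9012 = 174.7639

L=174.764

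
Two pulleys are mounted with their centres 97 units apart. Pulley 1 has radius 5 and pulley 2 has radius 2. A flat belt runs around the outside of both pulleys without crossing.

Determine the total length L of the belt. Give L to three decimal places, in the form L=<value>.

open belt: β = asin((r2−r1)/C) = asin(-3/97) = -1.7723°
wrap1 = π − 2β = 183.5446°
wrap2 = π + 2β = 176.4554°
tangent length = C·cosβ = 96.9536
L = r1·wrap1 + r2·wrap2 + 2·C·cosβ = 5·3.2035 + 2·3.0797 + 2·96.9536 = 216.0839

L=216.084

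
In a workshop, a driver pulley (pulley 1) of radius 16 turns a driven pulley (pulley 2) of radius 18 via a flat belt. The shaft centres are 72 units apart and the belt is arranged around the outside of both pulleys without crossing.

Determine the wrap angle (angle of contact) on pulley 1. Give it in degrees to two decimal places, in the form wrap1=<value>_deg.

open belt: β = asin((r2−r1)/C) = asin(2/72) = 1.5918°
wrap1 = π − 2β = 176.8165°
wrap2 = π + 2β = 183.1835°

wrap1=176.82_deg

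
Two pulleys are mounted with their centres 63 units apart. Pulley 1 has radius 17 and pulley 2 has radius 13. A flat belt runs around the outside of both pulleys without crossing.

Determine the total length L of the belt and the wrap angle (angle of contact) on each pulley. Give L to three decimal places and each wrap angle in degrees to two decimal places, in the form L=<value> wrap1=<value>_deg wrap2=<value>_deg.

open belt: β = asin((r2−r1)/C) = asin(-4/63) = -3.6403°
wrap1 = π − 2β = 187.2806°
wrap2 = π + 2β = 172.7194°
tangent length = C·cosβ = 62.8729
L = r1·wrap1 + r2·wrap2 + 2·C·cosβ = 17·3.2687 + 13·3.0145 + 2·62.8729 = 220.5018

L=220.502 wrap1=187.28_deg wrap2=172.72_deg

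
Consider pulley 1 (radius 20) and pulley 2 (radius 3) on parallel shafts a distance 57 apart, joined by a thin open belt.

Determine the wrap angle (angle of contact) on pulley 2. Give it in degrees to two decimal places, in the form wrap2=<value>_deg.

wrap2=145.30_deg

open belt: β = asin((r2−r1)/C) = asin(-17/57) = -17.3523°
wrap1 = π − 2β = 214.7045°
wrap2 = π + 2β = 145.2955°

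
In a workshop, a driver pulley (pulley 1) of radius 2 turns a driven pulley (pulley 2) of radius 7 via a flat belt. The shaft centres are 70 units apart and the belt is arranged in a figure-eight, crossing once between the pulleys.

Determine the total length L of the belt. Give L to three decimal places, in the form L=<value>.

L=169.433

crossed belt: β = asin((r1+r2)/C) = asin(9/70) = 7.3870°
wrap1 = wrap2 = π + 2β = 194.7741°
tangent length = C·cosβ = 69.4190
L = (r1+r2)·wrap + 2·C·cosβ = 9·3.3994 + 2·69.4190 = 169.4331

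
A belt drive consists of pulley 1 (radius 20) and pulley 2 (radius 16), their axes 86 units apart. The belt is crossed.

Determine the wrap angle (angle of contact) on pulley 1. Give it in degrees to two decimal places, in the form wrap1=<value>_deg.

crossed belt: β = asin((r1+r2)/C) = asin(36/86) = 24.7465°
wrap1 = wrap2 = π + 2β = 229.4930°

wrap1=229.49_deg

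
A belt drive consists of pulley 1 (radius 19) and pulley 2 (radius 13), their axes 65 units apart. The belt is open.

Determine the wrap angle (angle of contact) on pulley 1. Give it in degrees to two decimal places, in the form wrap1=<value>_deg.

open belt: β = asin((r2−r1)/C) = asin(-6/65) = -5.2964°
wrap1 = π − 2β = 190.5928°
wrap2 = π + 2β = 169.4072°

wrap1=190.59_deg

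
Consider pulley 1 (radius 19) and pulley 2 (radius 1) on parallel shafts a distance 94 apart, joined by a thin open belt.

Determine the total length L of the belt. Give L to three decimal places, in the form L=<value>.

L=254.289

open belt: β = asin((r2−r1)/C) = asin(-18/94) = -11.0397°
wrap1 = π − 2β = 202.0794°
wrap2 = π + 2β = 157.9206°
tangent length = C·cosβ = 92.2605
L = r1·wrap1 + r2·wrap2 + 2·C·cosβ = 19·3.5270 + 1·2.7562 + 2·92.2605 = 254.2893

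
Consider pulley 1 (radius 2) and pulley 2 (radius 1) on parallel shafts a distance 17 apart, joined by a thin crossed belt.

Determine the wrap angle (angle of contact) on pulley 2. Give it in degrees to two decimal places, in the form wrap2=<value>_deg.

crossed belt: β = asin((r1+r2)/C) = asin(3/17) = 10.1642°
wrap1 = wrap2 = π + 2β = 200.3285°

wrap2=200.33_deg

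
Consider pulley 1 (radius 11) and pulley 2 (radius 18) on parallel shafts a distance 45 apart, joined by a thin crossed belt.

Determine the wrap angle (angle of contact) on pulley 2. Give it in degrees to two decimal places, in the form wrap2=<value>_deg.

crossed belt: β = asin((r1+r2)/C) = asin(29/45) = 40.1240°
wrap1 = wrap2 = π + 2β = 260.2481°

wrap2=260.25_deg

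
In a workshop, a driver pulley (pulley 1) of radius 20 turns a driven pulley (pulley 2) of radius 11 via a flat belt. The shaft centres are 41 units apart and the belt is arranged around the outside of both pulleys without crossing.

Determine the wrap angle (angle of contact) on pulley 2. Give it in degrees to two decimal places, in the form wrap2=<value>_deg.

open belt: β = asin((r2−r1)/C) = asin(-9/41) = -12.6804°
wrap1 = π − 2β = 205.3608°
wrap2 = π + 2β = 154.6392°

wrap2=154.64_deg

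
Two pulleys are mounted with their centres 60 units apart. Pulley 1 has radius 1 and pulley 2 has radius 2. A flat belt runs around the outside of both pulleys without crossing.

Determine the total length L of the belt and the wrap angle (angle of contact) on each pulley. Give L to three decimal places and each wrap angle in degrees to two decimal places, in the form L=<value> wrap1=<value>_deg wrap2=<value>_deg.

open belt: β = asin((r2−r1)/C) = asin(1/60) = 0.9550°
wrap1 = π − 2β = 178.0901°
wrap2 = π + 2β = 181.9099°
tangent length = C·cosβ = 59.9917
L = r1·wrap1 + r2·wrap2 + 2·C·cosβ = 1·3.1083 + 2·3.1749 + 2·59.9917 = 129.4414

L=129.441 wrap1=178.09_deg wrap2=181.91_deg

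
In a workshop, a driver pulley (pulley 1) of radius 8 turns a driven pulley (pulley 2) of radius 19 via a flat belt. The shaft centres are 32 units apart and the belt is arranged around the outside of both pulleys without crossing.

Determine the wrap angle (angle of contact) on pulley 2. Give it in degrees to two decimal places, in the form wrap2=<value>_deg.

open belt: β = asin((r2−r1)/C) = asin(11/32) = 20.1055°
wrap1 = π − 2β = 139.7890°
wrap2 = π + 2β = 220.2110°

wrap2=220.21_deg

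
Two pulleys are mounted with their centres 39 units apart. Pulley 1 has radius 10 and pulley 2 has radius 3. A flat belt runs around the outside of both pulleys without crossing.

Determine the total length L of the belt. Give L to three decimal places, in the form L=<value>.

L=120.101

open belt: β = asin((r2−r1)/C) = asin(-7/39) = -10.3399°
wrap1 = π − 2β = 200.6798°
wrap2 = π + 2β = 159.3202°
tangent length = C·cosβ = 38.3667
L = r1·wrap1 + r2·wrap2 + 2·C·cosβ = 10·3.5025 + 3·2.7807 + 2·38.3667 = 120.1005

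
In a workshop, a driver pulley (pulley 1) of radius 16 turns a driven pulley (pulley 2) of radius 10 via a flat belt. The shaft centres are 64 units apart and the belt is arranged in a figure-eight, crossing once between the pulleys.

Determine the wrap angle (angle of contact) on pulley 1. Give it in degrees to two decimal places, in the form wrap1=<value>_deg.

wrap1=227.94_deg

crossed belt: β = asin((r1+r2)/C) = asin(26/64) = 23.9695°
wrap1 = wrap2 = π + 2β = 227.9390°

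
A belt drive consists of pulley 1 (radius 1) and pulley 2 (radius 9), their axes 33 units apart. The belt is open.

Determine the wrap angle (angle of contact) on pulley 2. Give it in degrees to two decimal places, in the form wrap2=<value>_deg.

open belt: β = asin((r2−r1)/C) = asin(8/33) = 14.0297°
wrap1 = π − 2β = 151.9407°
wrap2 = π + 2β = 208.0593°

wrap2=208.06_deg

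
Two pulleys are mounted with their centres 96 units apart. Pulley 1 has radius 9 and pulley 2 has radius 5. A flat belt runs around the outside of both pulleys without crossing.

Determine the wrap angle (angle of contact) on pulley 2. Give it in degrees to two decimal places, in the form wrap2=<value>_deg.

open belt: β = asin((r2−r1)/C) = asin(-4/96) = -2.3880°
wrap1 = π − 2β = 184.7760°
wrap2 = π + 2β = 175.2240°

wrap2=175.22_deg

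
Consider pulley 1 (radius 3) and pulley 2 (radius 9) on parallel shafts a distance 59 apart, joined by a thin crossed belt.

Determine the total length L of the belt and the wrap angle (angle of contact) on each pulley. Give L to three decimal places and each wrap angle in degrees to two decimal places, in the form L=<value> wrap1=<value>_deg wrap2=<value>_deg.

L=158.148 wrap1=203.47_deg wrap2=203.47_deg

crossed belt: β = asin((r1+r2)/C) = asin(12/59) = 11.7353°
wrap1 = wrap2 = π + 2β = 203.4705°
tangent length = C·cosβ = 57.7668
L = (r1+r2)·wrap + 2·C·cosβ = 12·3.5512 + 2·57.7668 = 158.1483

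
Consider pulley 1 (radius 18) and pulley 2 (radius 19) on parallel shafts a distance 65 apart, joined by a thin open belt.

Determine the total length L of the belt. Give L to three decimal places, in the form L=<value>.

L=246.254

open belt: β = asin((r2−r1)/C) = asin(1/65) = 0.8815°
wrap1 = π − 2β = 178.2370°
wrap2 = π + 2β = 181.7630°
tangent length = C·cosβ = 64.9923
L = r1·wrap1 + r2·wrap2 + 2·C·cosβ = 18·3.1108 + 19·3.1724 + 2·64.9923 = 246.2543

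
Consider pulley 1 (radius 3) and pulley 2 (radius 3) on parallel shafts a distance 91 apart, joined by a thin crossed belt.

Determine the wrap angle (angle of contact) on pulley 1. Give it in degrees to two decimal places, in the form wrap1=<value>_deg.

wrap1=187.56_deg

crossed belt: β = asin((r1+r2)/C) = asin(6/91) = 3.7805°
wrap1 = wrap2 = π + 2β = 187.5610°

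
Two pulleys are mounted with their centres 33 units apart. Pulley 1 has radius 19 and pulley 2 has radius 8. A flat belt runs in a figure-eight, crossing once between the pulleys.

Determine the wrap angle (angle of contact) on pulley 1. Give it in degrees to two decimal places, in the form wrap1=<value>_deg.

crossed belt: β = asin((r1+r2)/C) = asin(27/33) = 54.9032°
wrap1 = wrap2 = π + 2β = 289.8064°

wrap1=289.81_deg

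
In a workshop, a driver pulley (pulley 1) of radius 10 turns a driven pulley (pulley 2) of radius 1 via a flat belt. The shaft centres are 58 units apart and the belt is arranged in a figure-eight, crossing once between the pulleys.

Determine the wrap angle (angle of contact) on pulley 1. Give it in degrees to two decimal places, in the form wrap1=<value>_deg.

crossed belt: β = asin((r1+r2)/C) = asin(11/58) = 10.9327°
wrap1 = wrap2 = π + 2β = 201.8653°

wrap1=201.87_deg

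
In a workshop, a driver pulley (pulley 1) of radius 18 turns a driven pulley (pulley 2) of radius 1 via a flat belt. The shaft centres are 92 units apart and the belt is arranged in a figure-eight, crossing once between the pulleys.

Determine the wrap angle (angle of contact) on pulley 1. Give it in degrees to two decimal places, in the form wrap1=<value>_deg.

wrap1=203.84_deg

crossed belt: β = asin((r1+r2)/C) = asin(19/92) = 11.9186°
wrap1 = wrap2 = π + 2β = 203.8372°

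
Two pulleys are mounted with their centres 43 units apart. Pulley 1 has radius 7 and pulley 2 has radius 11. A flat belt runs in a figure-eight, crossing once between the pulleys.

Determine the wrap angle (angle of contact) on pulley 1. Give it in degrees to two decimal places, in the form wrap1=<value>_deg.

wrap1=229.49_deg

crossed belt: β = asin((r1+r2)/C) = asin(18/43) = 24.7465°
wrap1 = wrap2 = π + 2β = 229.4930°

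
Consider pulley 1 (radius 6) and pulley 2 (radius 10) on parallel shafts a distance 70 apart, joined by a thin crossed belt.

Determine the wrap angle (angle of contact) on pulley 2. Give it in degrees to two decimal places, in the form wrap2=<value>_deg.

wrap2=206.43_deg

crossed belt: β = asin((r1+r2)/C) = asin(16/70) = 13.2130°
wrap1 = wrap2 = π + 2β = 206.4260°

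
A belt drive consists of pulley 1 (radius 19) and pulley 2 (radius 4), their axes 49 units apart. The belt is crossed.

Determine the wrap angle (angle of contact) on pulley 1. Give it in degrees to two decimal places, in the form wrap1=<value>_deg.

wrap1=235.99_deg

crossed belt: β = asin((r1+r2)/C) = asin(23/49) = 27.9946°
wrap1 = wrap2 = π + 2β = 235.9891°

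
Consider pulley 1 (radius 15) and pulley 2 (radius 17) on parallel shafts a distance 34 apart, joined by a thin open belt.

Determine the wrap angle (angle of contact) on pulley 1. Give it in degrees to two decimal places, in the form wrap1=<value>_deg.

open belt: β = asin((r2−r1)/C) = asin(2/34) = 3.3723°
wrap1 = π − 2β = 173.2554°
wrap2 = π + 2β = 186.7446°

wrap1=173.26_deg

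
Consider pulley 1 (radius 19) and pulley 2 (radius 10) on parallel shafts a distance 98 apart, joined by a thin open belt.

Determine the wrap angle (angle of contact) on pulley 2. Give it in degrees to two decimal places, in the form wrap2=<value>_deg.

open belt: β = asin((r2−r1)/C) = asin(-9/98) = -5.2693°
wrap1 = π − 2β = 190.5386°
wrap2 = π + 2β = 169.4614°

wrap2=169.46_deg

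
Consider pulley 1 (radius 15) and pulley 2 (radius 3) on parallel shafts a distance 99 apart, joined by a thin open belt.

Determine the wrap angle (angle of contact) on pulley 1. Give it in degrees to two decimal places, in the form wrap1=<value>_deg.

open belt: β = asin((r2−r1)/C) = asin(-12/99) = -6.9621°
wrap1 = π − 2β = 193.9241°
wrap2 = π + 2β = 166.0759°

wrap1=193.92_deg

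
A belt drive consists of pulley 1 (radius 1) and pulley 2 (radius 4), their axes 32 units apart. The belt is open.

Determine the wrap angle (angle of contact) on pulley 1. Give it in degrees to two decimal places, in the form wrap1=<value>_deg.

wrap1=169.24_deg

open belt: β = asin((r2−r1)/C) = asin(3/32) = 5.3794°
wrap1 = π − 2β = 169.2412°
wrap2 = π + 2β = 190.7588°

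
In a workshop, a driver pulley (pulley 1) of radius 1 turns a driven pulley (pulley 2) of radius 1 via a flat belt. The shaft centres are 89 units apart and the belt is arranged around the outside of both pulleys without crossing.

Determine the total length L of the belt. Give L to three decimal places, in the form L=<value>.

open belt: β = asin((r2−r1)/C) = asin(0/89) = 0.0000°
wrap1 = π − 2β = 180.0000°
wrap2 = π + 2β = 180.0000°
tangent length = C·cosβ = 89.0000
L = r1·wrap1 + r2·wrap2 + 2·C·cosβ = 1·3.1416 + 1·3.1416 + 2·89.0000 = 184.2832

L=184.283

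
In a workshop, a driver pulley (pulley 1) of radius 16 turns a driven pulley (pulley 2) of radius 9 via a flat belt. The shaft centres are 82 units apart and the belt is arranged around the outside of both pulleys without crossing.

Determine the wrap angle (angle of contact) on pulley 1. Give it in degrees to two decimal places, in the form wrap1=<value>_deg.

open belt: β = asin((r2−r1)/C) = asin(-7/82) = -4.8971°
wrap1 = π − 2β = 189.7941°
wrap2 = π + 2β = 170.2059°

wrap1=189.79_deg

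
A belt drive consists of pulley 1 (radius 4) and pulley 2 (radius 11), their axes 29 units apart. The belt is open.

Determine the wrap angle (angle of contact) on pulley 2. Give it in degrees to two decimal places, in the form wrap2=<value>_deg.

open belt: β = asin((r2−r1)/C) = asin(7/29) = 13.9680°
wrap1 = π − 2β = 152.0641°
wrap2 = π + 2β = 207.9359°

wrap2=207.94_deg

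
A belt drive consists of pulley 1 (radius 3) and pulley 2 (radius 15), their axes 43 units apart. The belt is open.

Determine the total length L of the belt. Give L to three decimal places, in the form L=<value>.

open belt: β = asin((r2−r1)/C) = asin(12/43) = 16.2047°
wrap1 = π − 2β = 147.5906°
wrap2 = π + 2β = 212.4094°
tangent length = C·cosβ = 41.2916
L = r1·wrap1 + r2·wrap2 + 2·C·cosβ = 3·2.5759 + 15·3.7072 + 2·41.2916 = 145.9198

L=145.920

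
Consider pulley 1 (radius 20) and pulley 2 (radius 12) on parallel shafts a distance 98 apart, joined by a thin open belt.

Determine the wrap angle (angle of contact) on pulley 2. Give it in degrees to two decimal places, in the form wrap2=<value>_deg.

open belt: β = asin((r2−r1)/C) = asin(-8/98) = -4.6824°
wrap1 = π − 2β = 189.3648°
wrap2 = π + 2β = 170.6352°

wrap2=170.64_deg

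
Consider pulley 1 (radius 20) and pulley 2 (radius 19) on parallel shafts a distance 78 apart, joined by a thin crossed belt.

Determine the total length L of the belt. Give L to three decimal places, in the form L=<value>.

L=298.463

crossed belt: β = asin((r1+r2)/C) = asin(39/78) = 30.0000°
wrap1 = wrap2 = π + 2β = 240.0000°
tangent length = C·cosβ = 67.5500
L = (r1+r2)·wrap + 2·C·cosβ = 39·4.1888 + 2·67.5500 = 298.4628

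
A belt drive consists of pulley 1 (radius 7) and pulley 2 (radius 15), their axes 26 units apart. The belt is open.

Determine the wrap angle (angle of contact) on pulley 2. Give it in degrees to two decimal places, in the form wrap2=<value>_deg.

wrap2=215.84_deg

open belt: β = asin((r2−r1)/C) = asin(8/26) = 17.9202°
wrap1 = π − 2β = 144.1596°
wrap2 = π + 2β = 215.8404°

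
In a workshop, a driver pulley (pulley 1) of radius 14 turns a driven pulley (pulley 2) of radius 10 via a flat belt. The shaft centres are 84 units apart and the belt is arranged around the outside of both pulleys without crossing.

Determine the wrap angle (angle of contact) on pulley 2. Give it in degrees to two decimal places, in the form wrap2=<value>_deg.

wrap2=174.54_deg

open belt: β = asin((r2−r1)/C) = asin(-4/84) = -2.7294°
wrap1 = π − 2β = 185.4588°
wrap2 = π + 2β = 174.5412°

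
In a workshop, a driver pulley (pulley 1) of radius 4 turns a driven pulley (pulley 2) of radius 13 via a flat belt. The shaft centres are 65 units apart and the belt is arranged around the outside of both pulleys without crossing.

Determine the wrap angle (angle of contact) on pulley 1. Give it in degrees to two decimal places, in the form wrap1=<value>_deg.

wrap1=164.08_deg

open belt: β = asin((r2−r1)/C) = asin(9/65) = 7.9588°
wrap1 = π − 2β = 164.0823°
wrap2 = π + 2β = 195.9177°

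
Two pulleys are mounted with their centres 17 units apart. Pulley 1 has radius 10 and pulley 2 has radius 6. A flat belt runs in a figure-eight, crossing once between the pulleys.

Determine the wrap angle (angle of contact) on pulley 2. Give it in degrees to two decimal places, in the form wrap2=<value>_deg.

crossed belt: β = asin((r1+r2)/C) = asin(16/17) = 70.2501°
wrap1 = wrap2 = π + 2β = 320.5002°

wrap2=320.50_deg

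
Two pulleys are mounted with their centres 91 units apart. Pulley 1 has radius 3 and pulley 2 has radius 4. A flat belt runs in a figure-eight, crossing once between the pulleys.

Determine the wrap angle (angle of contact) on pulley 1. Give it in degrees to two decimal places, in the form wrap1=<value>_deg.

crossed belt: β = asin((r1+r2)/C) = asin(7/91) = 4.4117°
wrap1 = wrap2 = π + 2β = 188.8235°

wrap1=188.82_deg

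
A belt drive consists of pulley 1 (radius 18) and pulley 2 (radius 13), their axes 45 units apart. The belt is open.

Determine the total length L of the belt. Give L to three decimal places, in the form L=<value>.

L=187.946

open belt: β = asin((r2−r1)/C) = asin(-5/45) = -6.3794°
wrap1 = π − 2β = 192.7587°
wrap2 = π + 2β = 167.2413°
tangent length = C·cosβ = 44.7214
L = r1·wrap1 + r2·wrap2 + 2·C·cosβ = 18·3.3643 + 13·2.9189 + 2·44.7214 = 187.9455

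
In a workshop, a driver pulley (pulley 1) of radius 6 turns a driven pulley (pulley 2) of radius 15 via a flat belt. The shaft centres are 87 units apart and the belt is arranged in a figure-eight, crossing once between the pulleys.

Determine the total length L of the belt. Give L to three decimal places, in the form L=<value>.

L=245.067

crossed belt: β = asin((r1+r2)/C) = asin(21/87) = 13.9680°
wrap1 = wrap2 = π + 2β = 207.9359°
tangent length = C·cosβ = 84.4275
L = (r1+r2)·wrap + 2·C·cosβ = 21·3.6292 + 2·84.4275 = 245.0675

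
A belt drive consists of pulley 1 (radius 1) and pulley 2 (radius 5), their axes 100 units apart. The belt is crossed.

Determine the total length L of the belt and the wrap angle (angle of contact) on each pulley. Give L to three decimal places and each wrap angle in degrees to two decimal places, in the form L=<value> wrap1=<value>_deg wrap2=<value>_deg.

crossed belt: β = asin((r1+r2)/C) = asin(6/100) = 3.4398°
wrap1 = wrap2 = π + 2β = 186.8796°
tangent length = C·cosβ = 99.8198
L = (r1+r2)·wrap + 2·C·cosβ = 6·3.2617 + 2·99.8198 = 219.2097

L=219.210 wrap1=186.88_deg wrap2=186.88_deg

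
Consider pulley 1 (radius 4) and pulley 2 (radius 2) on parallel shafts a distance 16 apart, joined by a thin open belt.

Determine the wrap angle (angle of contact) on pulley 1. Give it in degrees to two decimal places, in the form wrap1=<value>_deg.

open belt: β = asin((r2−r1)/C) = asin(-2/16) = -7.1808°
wrap1 = π − 2β = 194.3615°
wrap2 = π + 2β = 165.6385°

wrap1=194.36_deg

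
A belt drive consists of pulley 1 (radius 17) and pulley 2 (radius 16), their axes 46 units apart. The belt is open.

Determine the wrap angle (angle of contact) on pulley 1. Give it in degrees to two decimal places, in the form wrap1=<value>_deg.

open belt: β = asin((r2−r1)/C) = asin(-1/46) = -1.2457°
wrap1 = π − 2β = 182.4913°
wrap2 = π + 2β = 177.5087°

wrap1=182.49_deg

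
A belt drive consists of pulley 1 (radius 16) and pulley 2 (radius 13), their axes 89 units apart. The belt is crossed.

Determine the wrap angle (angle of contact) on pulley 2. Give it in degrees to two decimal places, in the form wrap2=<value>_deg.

wrap2=218.03_deg

crossed belt: β = asin((r1+r2)/C) = asin(29/89) = 19.0166°
wrap1 = wrap2 = π + 2β = 218.0333°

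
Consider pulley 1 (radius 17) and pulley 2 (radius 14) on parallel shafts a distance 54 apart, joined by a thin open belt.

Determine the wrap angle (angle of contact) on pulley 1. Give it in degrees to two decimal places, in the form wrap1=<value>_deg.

wrap1=186.37_deg

open belt: β = asin((r2−r1)/C) = asin(-3/54) = -3.1847°
wrap1 = π − 2β = 186.3695°
wrap2 = π + 2β = 173.6305°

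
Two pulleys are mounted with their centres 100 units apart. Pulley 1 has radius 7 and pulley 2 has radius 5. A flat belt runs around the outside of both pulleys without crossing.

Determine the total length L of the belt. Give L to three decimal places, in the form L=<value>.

L=237.739

open belt: β = asin((r2−r1)/C) = asin(-2/100) = -1.1460°
wrap1 = π − 2β = 182.2920°
wrap2 = π + 2β = 177.7080°
tangent length = C·cosβ = 99.9800
L = r1·wrap1 + r2·wrap2 + 2·C·cosβ = 7·3.1816 + 5·3.1016 + 2·99.9800 = 237.7391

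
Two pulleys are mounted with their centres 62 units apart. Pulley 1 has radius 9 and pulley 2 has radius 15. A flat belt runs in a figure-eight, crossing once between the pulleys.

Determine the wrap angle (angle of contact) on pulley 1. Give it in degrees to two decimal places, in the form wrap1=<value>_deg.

wrap1=225.55_deg

crossed belt: β = asin((r1+r2)/C) = asin(24/62) = 22.7740°
wrap1 = wrap2 = π + 2β = 225.5479°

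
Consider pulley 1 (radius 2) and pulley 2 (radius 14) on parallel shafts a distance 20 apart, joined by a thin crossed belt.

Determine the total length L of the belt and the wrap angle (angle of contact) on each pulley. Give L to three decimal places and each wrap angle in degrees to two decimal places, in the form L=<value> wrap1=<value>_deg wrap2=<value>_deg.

L=103.939 wrap1=286.26_deg wrap2=286.26_deg

crossed belt: β = asin((r1+r2)/C) = asin(16/20) = 53.1301°
wrap1 = wrap2 = π + 2β = 286.2602°
tangent length = C·cosβ = 12.0000
L = (r1+r2)·wrap + 2·C·cosβ = 16·4.9962 + 2·12.0000 = 103.9389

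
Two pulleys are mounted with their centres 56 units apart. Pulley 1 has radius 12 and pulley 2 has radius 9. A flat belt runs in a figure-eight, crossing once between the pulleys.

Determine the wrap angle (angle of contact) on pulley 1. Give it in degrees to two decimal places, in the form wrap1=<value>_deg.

crossed belt: β = asin((r1+r2)/C) = asin(21/56) = 22.0243°
wrap1 = wrap2 = π + 2β = 224.0486°

wrap1=224.05_deg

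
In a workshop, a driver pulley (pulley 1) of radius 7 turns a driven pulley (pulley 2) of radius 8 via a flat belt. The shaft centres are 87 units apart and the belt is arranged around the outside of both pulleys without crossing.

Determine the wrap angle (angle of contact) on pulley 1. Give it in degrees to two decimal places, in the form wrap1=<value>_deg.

open belt: β = asin((r2−r1)/C) = asin(1/87) = 0.6586°
wrap1 = π − 2β = 178.6828°
wrap2 = π + 2β = 181.3172°

wrap1=178.68_deg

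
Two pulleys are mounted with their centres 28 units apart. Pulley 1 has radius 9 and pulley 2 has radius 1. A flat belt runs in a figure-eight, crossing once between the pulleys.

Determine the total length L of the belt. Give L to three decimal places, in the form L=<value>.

crossed belt: β = asin((r1+r2)/C) = asin(10/28) = 20.9248°
wrap1 = wrap2 = π + 2β = 221.8497°
tangent length = C·cosβ = 26.1534
L = (r1+r2)·wrap + 2·C·cosβ = 10·3.8720 + 2·26.1534 = 91.0269

L=91.027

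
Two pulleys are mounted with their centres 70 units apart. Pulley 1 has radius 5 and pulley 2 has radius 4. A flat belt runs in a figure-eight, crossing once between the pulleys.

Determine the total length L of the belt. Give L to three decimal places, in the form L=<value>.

L=169.433

crossed belt: β = asin((r1+r2)/C) = asin(9/70) = 7.3870°
wrap1 = wrap2 = π + 2β = 194.7741°
tangent length = C·cosβ = 69.4190
L = (r1+r2)·wrap + 2·C·cosβ = 9·3.3994 + 2·69.4190 = 169.4331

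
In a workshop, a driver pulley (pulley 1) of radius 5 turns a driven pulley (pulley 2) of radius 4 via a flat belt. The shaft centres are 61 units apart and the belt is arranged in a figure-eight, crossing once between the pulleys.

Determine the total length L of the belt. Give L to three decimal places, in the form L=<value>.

crossed belt: β = asin((r1+r2)/C) = asin(9/61) = 8.4844°
wrap1 = wrap2 = π + 2β = 196.9689°
tangent length = C·cosβ = 60.3324
L = (r1+r2)·wrap + 2·C·cosβ = 9·3.4378 + 2·60.3324 = 151.6046

L=151.605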